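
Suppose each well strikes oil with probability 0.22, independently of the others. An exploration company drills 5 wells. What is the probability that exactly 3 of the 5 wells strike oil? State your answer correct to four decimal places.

X ~ Binomial(n=5, p=0.22).
P(X=3) = C(5,3) · p^3 · (1−p)^2
= 10 · 0.010648 · 0.6084 = 0.064782

0.0648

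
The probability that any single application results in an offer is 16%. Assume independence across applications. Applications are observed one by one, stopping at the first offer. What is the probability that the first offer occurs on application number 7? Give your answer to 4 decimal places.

Geometric (trials to first success), p = 0.16.
P(Y = 7) = (1−p)^6 · p = 0.3513 · 0.16 = 0.056208

0.0562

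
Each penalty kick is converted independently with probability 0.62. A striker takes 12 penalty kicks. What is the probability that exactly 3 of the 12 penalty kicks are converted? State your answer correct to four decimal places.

X ~ Binomial(n=12, p=0.62).
P(X=3) = C(12,3) · p^3 · (1−p)^9
= 220 · 0.23833 · 0.00016522 = 0.008663

0.0087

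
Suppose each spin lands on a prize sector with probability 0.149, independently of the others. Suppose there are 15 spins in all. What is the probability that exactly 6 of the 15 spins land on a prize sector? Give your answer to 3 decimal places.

0.013

X ~ Binomial(n=15, p=0.149).
P(X=6) = C(15,6) · p^6 · (1−p)^9
= 5005 · 1.0943e-05 · 0.23408 = 0.01282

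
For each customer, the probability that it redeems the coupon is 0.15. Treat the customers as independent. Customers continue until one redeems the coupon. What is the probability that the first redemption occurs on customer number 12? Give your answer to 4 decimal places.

0.0251

Geometric (trials to first success), p = 0.15.
P(Y = 12) = (1−p)^11 · p = 0.16734 · 0.15 = 0.025101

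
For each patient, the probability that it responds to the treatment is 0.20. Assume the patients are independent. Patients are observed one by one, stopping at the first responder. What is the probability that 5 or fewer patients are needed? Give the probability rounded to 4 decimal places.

0.6723

Y = number of patients to the first success; geometric, p = 0.20.
P(Y ≤ 5) = 1 − (1−p)^5 = 1 − 0.327680 = 0.672320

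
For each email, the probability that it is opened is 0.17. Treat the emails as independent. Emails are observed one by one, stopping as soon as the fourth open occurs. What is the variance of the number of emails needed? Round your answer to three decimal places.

Y = total emails until the fourth success; negative binomial with r=4, p=0.17.
Var(Y) = r(1−p)/p² = 4·0.83 / 0.17² = 114.87889

114.879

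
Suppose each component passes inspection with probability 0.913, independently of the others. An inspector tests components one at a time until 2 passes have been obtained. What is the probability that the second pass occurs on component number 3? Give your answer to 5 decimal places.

0.14504

Y = trial on which the second success occurs; negative binomial, r=2, p=0.913.
P(Y=3) = C(2,1) · p^2 · (1−p)^1
= 2 · 0.83357 · 0.087 = 0.1450410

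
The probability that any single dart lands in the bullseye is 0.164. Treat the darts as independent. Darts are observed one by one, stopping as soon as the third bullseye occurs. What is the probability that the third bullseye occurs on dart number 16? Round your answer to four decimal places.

Y = trial on which the third success occurs; negative binomial, r=3, p=0.164.
P(Y=16) = C(15,2) · p^3 · (1−p)^13
= 105 · 0.0044109 · 0.097428 = 0.045123

0.0451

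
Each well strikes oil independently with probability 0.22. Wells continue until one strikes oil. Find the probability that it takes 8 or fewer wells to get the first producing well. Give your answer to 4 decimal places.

Y = number of wells to the first success; geometric, p = 0.22.
P(Y ≤ 8) = 1 − (1−p)^8 = 1 − 0.137011 = 0.862989

0.8630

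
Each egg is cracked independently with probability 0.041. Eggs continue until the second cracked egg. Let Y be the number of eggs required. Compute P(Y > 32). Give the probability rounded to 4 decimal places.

Needing more than 32 eggs ⇔ fewer than 2 successes in the first 32. With X ~ Binomial(32, 0.041), P(Y > 32) = P(X ≤ 1).
  k=0: C(32,0)·0.041^0·0.959^32 = 0.261936
  k=1: C(32,1)·0.041^1·0.959^31 = 0.358353
P(X ≤ 1) = 0.620289

0.6203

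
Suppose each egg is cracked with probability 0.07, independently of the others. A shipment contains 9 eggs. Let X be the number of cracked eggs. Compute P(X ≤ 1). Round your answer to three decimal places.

0.873

X ~ Binomial(9, 0.07); P(X ≤ 1) = Σ C(9,k) p^k (1−p)^(9−k) over k:
  k=0: C(9,0)·0.07^0·0.93^9 = 0.52041
  k=1: C(9,1)·0.07^1·0.93^8 = 0.35254
Total = 0.87295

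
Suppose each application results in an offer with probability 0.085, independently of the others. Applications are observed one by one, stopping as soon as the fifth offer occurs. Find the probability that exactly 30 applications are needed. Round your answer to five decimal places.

Y = trial on which the fifth success occurs; negative binomial, r=5, p=0.085.
P(Y=30) = C(29,4) · p^5 · (1−p)^25
= 23751 · 4.4371e-06 · 0.10852 = 0.0114368

0.01144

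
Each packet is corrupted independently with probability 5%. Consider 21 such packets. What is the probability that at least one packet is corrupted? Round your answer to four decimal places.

P(at least one) = 1 − P(none) = 1 − (1 − 0.05)^21
= 1 − 0.340562 = 0.659438

0.6594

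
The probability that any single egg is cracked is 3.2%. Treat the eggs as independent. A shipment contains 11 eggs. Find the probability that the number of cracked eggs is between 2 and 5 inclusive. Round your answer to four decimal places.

0.0465

X ~ Binomial(11, 0.032); P(2 ≤ X ≤ 5) = Σ C(11,k) p^k (1−p)^(11−k) over k:
  k=2: C(11,2)·0.032^2·0.968^9 = 0.042028
  k=3: C(11,3)·0.032^3·0.968^8 = 0.004168
  k=4: C(11,4)·0.032^4·0.968^7 = 0.000276
  k=5: C(11,5)·0.032^5·0.968^6 = 0.000013
Total = 0.046485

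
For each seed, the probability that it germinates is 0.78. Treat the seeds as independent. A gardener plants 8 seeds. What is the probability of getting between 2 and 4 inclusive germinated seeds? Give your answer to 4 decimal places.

0.0763

X ~ Binomial(8, 0.78); P(2 ≤ X ≤ 4) = Σ C(8,k) p^k (1−p)^(8−k) over k:
  k=2: C(8,2)·0.78^2·0.22^6 = 0.001931
  k=3: C(8,3)·0.78^3·0.22^5 = 0.013696
  k=4: C(8,4)·0.78^4·0.22^4 = 0.060697
Total = 0.076324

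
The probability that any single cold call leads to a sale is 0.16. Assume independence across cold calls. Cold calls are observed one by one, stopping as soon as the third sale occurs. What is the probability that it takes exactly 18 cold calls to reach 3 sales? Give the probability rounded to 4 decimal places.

0.0407

Y = trial on which the third success occurs; negative binomial, r=3, p=0.16.
P(Y=18) = C(17,2) · p^3 · (1−p)^15
= 136 · 0.004096 · 0.073146 = 0.040746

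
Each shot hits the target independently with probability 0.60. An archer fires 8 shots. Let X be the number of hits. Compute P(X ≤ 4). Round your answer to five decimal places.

X ~ Binomial(8, 0.60); P(X ≤ 4) = Σ C(8,k) p^k (1−p)^(8−k) over k:
  k=0: C(8,0)·0.60^0·0.40^8 = 0.0006554
  k=1: C(8,1)·0.60^1·0.40^7 = 0.0078643
  k=2: C(8,2)·0.60^2·0.40^6 = 0.0412877
  k=3: C(8,3)·0.60^3·0.40^5 = 0.1238630
  k=4: C(8,4)·0.60^4·0.40^4 = 0.2322432
Total = 0.4059136

0.40591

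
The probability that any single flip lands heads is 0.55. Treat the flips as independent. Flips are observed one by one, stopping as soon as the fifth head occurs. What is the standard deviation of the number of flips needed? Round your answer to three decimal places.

2.727

Y = total flips until the fifth success; negative binomial with r=5, p=0.55.
SD(Y) = √[r(1−p)/p²] = √(7.43802) = 2.72727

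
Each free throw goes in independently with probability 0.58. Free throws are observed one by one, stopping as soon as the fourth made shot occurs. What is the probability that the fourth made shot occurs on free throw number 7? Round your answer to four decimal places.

0.1677

Y = trial on which the fourth success occurs; negative binomial, r=4, p=0.58.
P(Y=7) = C(6,3) · p^4 · (1−p)^3
= 20 · 0.11316 · 0.074088 = 0.167683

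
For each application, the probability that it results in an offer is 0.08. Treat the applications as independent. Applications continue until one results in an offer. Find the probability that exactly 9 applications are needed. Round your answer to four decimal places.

0.0411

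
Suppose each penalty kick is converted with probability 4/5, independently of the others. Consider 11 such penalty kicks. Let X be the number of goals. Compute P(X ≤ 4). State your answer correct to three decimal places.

0.002

X ~ Binomial(11, 0.80); P(X ≤ 4) = Σ C(11,k) p^k (1−p)^(11−k) over k:
  k=0: C(11,0)·0.80^0·0.20^11 = 0.00000
  k=1: C(11,1)·0.80^1·0.20^10 = 0.00000
  k=2: C(11,2)·0.80^2·0.20^9 = 0.00002
  k=3: C(11,3)·0.80^3·0.20^8 = 0.00022
  k=4: C(11,4)·0.80^4·0.20^7 = 0.00173
Total = 0.00197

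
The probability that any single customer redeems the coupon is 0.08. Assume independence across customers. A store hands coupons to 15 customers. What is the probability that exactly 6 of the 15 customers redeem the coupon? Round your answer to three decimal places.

0.001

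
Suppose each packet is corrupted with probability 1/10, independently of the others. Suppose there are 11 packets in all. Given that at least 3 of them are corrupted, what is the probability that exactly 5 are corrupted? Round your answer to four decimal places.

0.0274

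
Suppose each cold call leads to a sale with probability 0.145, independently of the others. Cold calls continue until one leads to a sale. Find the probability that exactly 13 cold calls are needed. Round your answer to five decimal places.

Geometric (trials to first success), p = 0.145.
P(Y = 13) = (1−p)^12 · p = 0.15261 · 0.145 = 0.0221290

0.02213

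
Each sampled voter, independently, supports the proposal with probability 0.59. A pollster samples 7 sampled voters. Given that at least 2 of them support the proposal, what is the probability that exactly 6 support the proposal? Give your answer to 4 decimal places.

0.1237

X ~ Binomial(7, 0.59). Want P(X=6 | X≥2) = P(X=6) / P(X≥2).
P(X=6) = C(7,6)·0.59^6·0.41^1 = 0.121058
P(X≥2) = 1 − 0.001948 − 0.019618 = 0.978435
Ratio = 0.121058 / 0.978435 = 0.123726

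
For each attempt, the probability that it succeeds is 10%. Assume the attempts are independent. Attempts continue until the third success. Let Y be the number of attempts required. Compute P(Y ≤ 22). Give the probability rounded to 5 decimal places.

Finishing within 22 attempts ⇔ at least 3 successes in the first 22. With X ~ Binomial(22, 0.10), P(Y ≤ 22) = 1 − P(X ≤ 2).
  k=0: C(22,0)·0.10^0·0.90^22 = 0.0984771
  k=1: C(22,1)·0.10^1·0.90^21 = 0.2407218
  k=2: C(22,2)·0.10^2·0.90^20 = 0.2808421
1 − 0.6200409 = 0.3799591

0.37996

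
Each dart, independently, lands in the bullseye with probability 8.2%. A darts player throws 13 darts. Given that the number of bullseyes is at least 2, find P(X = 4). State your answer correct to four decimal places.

X ~ Binomial(13, 0.082). Want P(X=4 | X≥2) = P(X=4) / P(X≥2).
P(X=4) = C(13,4)·0.082^4·0.918^9 = 0.014967
P(X≥2) = 1 − 0.328817 − 0.381829 = 0.289353
Ratio = 0.014967 / 0.289353 = 0.051727

0.0517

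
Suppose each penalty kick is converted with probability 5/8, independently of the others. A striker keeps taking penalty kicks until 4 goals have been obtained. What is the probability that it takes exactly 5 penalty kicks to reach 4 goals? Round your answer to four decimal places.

0.2289

Y = trial on which the fourth success occurs; negative binomial, r=4, p=0.625.
P(Y=5) = C(4,3) · p^4 · (1−p)^1
= 4 · 0.15259 · 0.375 = 0.228882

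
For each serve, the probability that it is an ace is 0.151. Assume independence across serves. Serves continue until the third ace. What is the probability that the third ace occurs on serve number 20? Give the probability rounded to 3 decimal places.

0.036

Y = trial on which the third success occurs; negative binomial, r=3, p=0.151.
P(Y=20) = C(19,2) · p^3 · (1−p)^17
= 171 · 0.003443 · 0.061863 = 0.03642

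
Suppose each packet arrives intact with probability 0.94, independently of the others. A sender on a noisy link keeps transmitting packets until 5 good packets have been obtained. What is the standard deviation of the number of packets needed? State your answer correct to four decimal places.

Y = total packets until the fifth success; negative binomial with r=5, p=0.94.
SD(Y) = √[r(1−p)/p²] = √(0.339520) = 0.582684

0.5827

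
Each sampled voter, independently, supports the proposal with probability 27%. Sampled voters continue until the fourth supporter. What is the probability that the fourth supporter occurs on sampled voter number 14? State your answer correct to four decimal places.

0.0653

Y = trial on which the fourth success occurs; negative binomial, r=4, p=0.27.
P(Y=14) = C(13,3) · p^4 · (1−p)^10
= 286 · 0.0053144 · 0.042976 = 0.065321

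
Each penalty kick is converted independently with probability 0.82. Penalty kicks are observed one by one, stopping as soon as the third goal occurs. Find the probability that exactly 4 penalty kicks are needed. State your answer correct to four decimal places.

0.2977

Y = trial on which the third success occurs; negative binomial, r=3, p=0.82.
P(Y=4) = C(3,2) · p^3 · (1−p)^1
= 3 · 0.55137 · 0.18 = 0.297739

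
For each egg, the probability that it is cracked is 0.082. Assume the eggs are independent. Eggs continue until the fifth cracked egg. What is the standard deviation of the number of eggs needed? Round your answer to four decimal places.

26.1272

Y = total eggs until the fifth success; negative binomial with r=5, p=0.082.
SD(Y) = √[r(1−p)/p²] = √(682.629387) = 26.127177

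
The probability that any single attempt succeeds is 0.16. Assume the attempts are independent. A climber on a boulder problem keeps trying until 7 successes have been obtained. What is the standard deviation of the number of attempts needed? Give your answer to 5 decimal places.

15.15544

Y = total attempts until the seventh success; negative binomial with r=7, p=0.16.
SD(Y) = √[r(1−p)/p²] = √(229.6875000) = 15.1554446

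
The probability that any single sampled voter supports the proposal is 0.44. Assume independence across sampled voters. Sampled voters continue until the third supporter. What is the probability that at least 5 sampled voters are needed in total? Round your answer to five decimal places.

Needing more than 4 sampled voters ⇔ fewer than 3 successes in the first 4. With X ~ Binomial(4, 0.44), P(Y > 4) = P(X ≤ 2).
  k=0: C(4,0)·0.44^0·0.56^4 = 0.0983450
  k=1: C(4,1)·0.44^1·0.56^3 = 0.3090842
  k=2: C(4,2)·0.44^2·0.56^2 = 0.3642778
P(X ≤ 2) = 0.7717069

0.77171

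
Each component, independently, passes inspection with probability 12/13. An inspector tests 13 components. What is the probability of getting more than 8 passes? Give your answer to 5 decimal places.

X ~ Binomial(13, 0.923077); P(X ≥ 9) = Σ C(13,k) p^k (1−p)^(13−k) over k:
  k=9: C(13,9)·0.923077^9·0.076923^4 = 0.0121807
  k=10: C(13,10)·0.923077^10·0.076923^3 = 0.0584676
  k=11: C(13,11)·0.923077^11·0.076923^2 = 0.1913484
  k=12: C(13,12)·0.923077^12·0.076923^1 = 0.3826967
  k=13: C(13,13)·0.923077^13·0.076923^0 = 0.3532585
Total = 0.9979519

0.99795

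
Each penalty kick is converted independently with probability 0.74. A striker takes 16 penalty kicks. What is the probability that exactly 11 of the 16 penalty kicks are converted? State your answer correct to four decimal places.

0.1891

X ~ Binomial(n=16, p=0.74).
P(X=11) = C(16,11) · p^11 · (1−p)^5
= 4368 · 0.036438 · 0.0011881 = 0.189103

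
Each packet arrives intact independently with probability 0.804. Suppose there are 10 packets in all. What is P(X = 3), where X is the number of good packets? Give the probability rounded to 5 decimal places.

0.00069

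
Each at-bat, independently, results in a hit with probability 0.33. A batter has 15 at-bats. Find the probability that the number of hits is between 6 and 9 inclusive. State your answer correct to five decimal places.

X ~ Binomial(15, 0.33); P(6 ≤ X ≤ 9) = Σ C(15,k) p^k (1−p)^(15−k) over k:
  k=6: C(15,6)·0.33^6·0.67^9 = 0.1758575
  k=7: C(15,7)·0.33^7·0.67^8 = 0.1113639
  k=8: C(15,8)·0.33^8·0.67^7 = 0.0548509
  k=9: C(15,9)·0.33^9·0.67^6 = 0.0210125
Total = 0.3630849

0.36308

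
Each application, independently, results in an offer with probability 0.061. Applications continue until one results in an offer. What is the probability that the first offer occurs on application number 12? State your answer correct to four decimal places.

Geometric (trials to first success), p = 0.061.
P(Y = 12) = (1−p)^11 · p = 0.5004 · 0.061 = 0.030525

0.0305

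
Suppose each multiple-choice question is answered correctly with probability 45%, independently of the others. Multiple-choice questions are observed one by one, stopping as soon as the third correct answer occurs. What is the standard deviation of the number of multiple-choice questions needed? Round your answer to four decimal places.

2.8545

Y = total multiple-choice questions until the third success; negative binomial with r=3, p=0.45.
SD(Y) = √[r(1−p)/p²] = √(8.148148) = 2.854496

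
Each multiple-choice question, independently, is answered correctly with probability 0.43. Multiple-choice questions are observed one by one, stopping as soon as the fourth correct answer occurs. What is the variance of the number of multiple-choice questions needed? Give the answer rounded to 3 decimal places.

Y = total multiple-choice questions until the fourth success; negative binomial with r=4, p=0.43.
Var(Y) = r(1−p)/p² = 4·0.57 / 0.43² = 12.33099

12.331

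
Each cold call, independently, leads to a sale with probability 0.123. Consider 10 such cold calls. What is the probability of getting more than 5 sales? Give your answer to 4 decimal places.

0.0005

X ~ Binomial(10, 0.123); P(X ≥ 6) = Σ C(10,k) p^k (1−p)^(10−k) over k:
  k=6: C(10,6)·0.123^6·0.877^4 = 0.000430
  k=7: C(10,7)·0.123^7·0.877^3 = 0.000034
  k=8: C(10,8)·0.123^8·0.877^2 = 0.000002
  k=9: C(10,9)·0.123^9·0.877^1 = 0.000000
  k=10: C(10,10)·0.123^10·0.877^0 = 0.000000
Total = 0.000467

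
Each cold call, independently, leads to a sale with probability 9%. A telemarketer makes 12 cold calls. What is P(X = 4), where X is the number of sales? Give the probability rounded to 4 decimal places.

0.0153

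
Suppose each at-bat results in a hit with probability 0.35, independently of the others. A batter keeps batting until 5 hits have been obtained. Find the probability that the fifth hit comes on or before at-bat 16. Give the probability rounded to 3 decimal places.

0.711

Finishing within 16 at-bats ⇔ at least 5 successes in the first 16. With X ~ Binomial(16, 0.35), P(Y ≤ 16) = 1 − P(X ≤ 4).
  k=0: C(16,0)·0.35^0·0.65^16 = 0.00102
  k=1: C(16,1)·0.35^1·0.65^15 = 0.00875
  k=2: C(16,2)·0.35^2·0.65^14 = 0.03533
  k=3: C(16,3)·0.35^3·0.65^13 = 0.08877
  k=4: C(16,4)·0.35^4·0.65^12 = 0.15535
1 − 0.28921 = 0.71079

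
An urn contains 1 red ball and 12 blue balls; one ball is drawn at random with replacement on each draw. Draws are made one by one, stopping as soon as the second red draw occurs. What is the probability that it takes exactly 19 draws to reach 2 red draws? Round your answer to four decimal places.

Y = trial on which the second success occurs; negative binomial, r=2, p=0.076923.
P(Y=19) = C(18,1) · p^2 · (1−p)^17
= 18 · 0.0059172 · 0.25647 = 0.027317

0.0273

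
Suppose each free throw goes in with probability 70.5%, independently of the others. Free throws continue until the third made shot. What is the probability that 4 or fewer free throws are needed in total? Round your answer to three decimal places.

0.661

Finishing within 4 free throws ⇔ at least 3 successes in the first 4. With X ~ Binomial(4, 0.705), P(Y ≤ 4) = 1 − P(X ≤ 2).
  k=0: C(4,0)·0.705^0·0.295^4 = 0.00757
  k=1: C(4,1)·0.705^1·0.295^3 = 0.07240
  k=2: C(4,2)·0.705^2·0.295^2 = 0.25952
1 − 0.33949 = 0.66051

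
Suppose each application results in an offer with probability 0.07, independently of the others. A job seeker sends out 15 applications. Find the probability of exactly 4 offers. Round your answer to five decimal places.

0.01475

X ~ Binomial(n=15, p=0.07).
P(X=4) = C(15,4) · p^4 · (1−p)^11
= 1365 · 2.401e-05 · 0.4501 = 0.0147515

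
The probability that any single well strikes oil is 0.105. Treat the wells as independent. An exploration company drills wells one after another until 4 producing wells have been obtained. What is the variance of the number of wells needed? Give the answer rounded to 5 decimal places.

324.71655

Y = total wells until the fourth success; negative binomial with r=4, p=0.105.
Var(Y) = r(1−p)/p² = 4·0.895 / 0.105² = 324.7165533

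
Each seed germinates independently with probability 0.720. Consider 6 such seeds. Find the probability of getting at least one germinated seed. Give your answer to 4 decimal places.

0.9995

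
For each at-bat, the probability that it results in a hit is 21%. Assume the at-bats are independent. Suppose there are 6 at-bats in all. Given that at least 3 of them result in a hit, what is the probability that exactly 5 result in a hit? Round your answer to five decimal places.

X ~ Binomial(6, 0.21). Want P(X=5 | X≥3) = P(X=5) / P(X≥3).
P(X=5) = C(6,5)·0.21^5·0.79^1 = 0.0019359
P(X≥3) = 1 − 0.2430875 − 0.3877091 − 0.2576548 = 0.1115487
Ratio = 0.0019359 / 0.1115487 = 0.0173544

0.01735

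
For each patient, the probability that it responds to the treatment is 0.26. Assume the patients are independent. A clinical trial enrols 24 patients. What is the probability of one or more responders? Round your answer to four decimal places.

0.9993

P(at least one) = 1 − P(none) = 1 − (1 − 0.26)^24
= 1 − 0.000727 = 0.999273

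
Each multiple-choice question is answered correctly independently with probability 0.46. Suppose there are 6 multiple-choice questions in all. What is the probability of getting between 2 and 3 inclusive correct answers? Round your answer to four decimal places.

X ~ Binomial(6, 0.46); P(2 ≤ X ≤ 3) = Σ C(6,k) p^k (1−p)^(6−k) over k:
  k=2: C(6,2)·0.46^2·0.54^4 = 0.269887
  k=3: C(6,3)·0.46^3·0.54^3 = 0.306538
Total = 0.576425

0.5764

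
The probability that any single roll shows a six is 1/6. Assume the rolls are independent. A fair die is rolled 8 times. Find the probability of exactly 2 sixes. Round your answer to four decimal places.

0.2605

X ~ Binomial(n=8, p=0.166667).
P(X=2) = C(8,2) · p^2 · (1−p)^6
= 28 · 0.027778 · 0.3349 = 0.260476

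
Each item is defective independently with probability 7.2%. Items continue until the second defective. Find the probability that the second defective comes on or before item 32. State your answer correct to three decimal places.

Finishing within 32 items ⇔ at least 2 successes in the first 32. With X ~ Binomial(32, 0.072), P(Y ≤ 32) = 1 − P(X ≤ 1).
  k=0: C(32,0)·0.072^0·0.928^32 = 0.09152
  k=1: C(32,1)·0.072^1·0.928^31 = 0.22723
1 − 0.31876 = 0.68124

0.681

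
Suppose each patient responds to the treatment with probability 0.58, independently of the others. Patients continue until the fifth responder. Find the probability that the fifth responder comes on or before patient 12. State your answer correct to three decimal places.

0.924

Finishing within 12 patients ⇔ at least 5 successes in the first 12. With X ~ Binomial(12, 0.58), P(Y ≤ 12) = 1 − P(X ≤ 4).
  k=0: C(12,0)·0.58^0·0.42^12 = 0.00003
  k=1: C(12,1)·0.58^1·0.42^11 = 0.00050
  k=2: C(12,2)·0.58^2·0.42^10 = 0.00379
  k=3: C(12,3)·0.58^3·0.42^9 = 0.01746
  k=4: C(12,4)·0.58^4·0.42^8 = 0.05424
1 − 0.07602 = 0.92398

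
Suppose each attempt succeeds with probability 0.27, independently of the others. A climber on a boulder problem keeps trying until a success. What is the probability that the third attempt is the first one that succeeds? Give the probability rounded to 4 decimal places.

Geometric (trials to first success), p = 0.27.
P(Y = 3) = (1−p)^2 · p = 0.5329 · 0.27 = 0.143883

0.1439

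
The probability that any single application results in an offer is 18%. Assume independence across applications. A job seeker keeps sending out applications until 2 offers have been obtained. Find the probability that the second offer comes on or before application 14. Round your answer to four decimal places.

0.7469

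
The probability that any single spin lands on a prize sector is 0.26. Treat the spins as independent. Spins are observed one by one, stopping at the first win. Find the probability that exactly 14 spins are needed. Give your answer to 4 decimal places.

Geometric (trials to first success), p = 0.26.
P(Y = 14) = (1−p)^13 · p = 0.019953 · 0.26 = 0.005188

0.0052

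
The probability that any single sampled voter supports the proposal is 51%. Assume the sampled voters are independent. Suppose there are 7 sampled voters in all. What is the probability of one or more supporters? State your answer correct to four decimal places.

P(at least one) = 1 − P(none) = 1 − (1 − 0.51)^7
= 1 − 0.006782 = 0.993218

0.9932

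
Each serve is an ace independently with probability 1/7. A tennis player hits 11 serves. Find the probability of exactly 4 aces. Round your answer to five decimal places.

0.04672

X ~ Binomial(n=11, p=0.142857).
P(X=4) = C(11,4) · p^4 · (1−p)^7
= 330 · 0.00041649 · 0.33992 = 0.0467191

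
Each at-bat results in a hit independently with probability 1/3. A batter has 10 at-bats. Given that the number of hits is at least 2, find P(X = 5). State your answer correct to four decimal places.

X ~ Binomial(10, 0.333333). Want P(X=5 | X≥2) = P(X=5) / P(X≥2).
P(X=5) = C(10,5)·0.333333^5·0.666667^5 = 0.136565
P(X≥2) = 1 − 0.017342 − 0.086708 = 0.895951
Ratio = 0.136565 / 0.895951 = 0.152424

0.1524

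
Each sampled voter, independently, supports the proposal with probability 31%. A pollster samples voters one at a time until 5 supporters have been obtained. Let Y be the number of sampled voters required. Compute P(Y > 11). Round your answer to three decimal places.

0.767

Needing more than 11 sampled voters ⇔ fewer than 5 successes in the first 11. With X ~ Binomial(11, 0.31), P(Y > 11) = P(X ≤ 4).
  k=0: C(11,0)·0.31^0·0.69^11 = 0.01688
  k=1: C(11,1)·0.31^1·0.69^10 = 0.08342
  k=2: C(11,2)·0.31^2·0.69^9 = 0.18738
  k=3: C(11,3)·0.31^3·0.69^8 = 0.25256
  k=4: C(11,4)·0.31^4·0.69^7 = 0.22694
P(X ≤ 4) = 0.76717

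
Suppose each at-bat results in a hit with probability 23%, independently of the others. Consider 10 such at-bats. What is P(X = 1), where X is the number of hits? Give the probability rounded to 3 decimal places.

0.219

X ~ Binomial(n=10, p=0.23).
P(X=1) = C(10,1) · p^1 · (1−p)^9
= 10 · 0.23 · 0.095152 = 0.21885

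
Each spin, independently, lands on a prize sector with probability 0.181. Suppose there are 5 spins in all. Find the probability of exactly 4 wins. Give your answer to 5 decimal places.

0.00440

X ~ Binomial(n=5, p=0.181).
P(X=4) = C(5,4) · p^4 · (1−p)^1
= 5 · 0.0010733 · 0.819 = 0.0043951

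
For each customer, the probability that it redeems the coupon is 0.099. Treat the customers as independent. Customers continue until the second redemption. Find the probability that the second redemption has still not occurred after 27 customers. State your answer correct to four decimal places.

Needing more than 27 customers ⇔ fewer than 2 successes in the first 27. With X ~ Binomial(27, 0.099), P(Y > 27) = P(X ≤ 1).
  k=0: C(27,0)·0.099^0·0.901^27 = 0.059920
  k=1: C(27,1)·0.099^1·0.901^26 = 0.177764
P(X ≤ 1) = 0.237684

0.2377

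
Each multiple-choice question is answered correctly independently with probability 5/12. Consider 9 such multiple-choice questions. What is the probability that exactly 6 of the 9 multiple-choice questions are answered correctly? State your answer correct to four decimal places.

0.0872

X ~ Binomial(n=9, p=0.416667).
P(X=6) = C(9,6) · p^6 · (1−p)^3
= 84 · 0.0052328 · 0.1985 = 0.087249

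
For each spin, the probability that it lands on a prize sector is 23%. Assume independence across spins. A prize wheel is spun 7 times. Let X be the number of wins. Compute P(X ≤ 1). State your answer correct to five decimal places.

X ~ Binomial(7, 0.23); P(X ≤ 1) = Σ C(7,k) p^k (1−p)^(7−k) over k:
  k=0: C(7,0)·0.23^0·0.77^7 = 0.1604852
  k=1: C(7,1)·0.23^1·0.77^6 = 0.3355600
Total = 0.4960453

0.49605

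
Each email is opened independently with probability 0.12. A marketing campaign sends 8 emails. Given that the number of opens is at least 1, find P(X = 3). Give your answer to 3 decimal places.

0.080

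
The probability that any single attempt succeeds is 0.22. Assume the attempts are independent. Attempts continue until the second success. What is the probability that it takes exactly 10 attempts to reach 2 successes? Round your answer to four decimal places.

Y = trial on which the second success occurs; negative binomial, r=2, p=0.22.
P(Y=10) = C(9,1) · p^2 · (1−p)^8
= 9 · 0.0484 · 0.13701 = 0.059682

0.0597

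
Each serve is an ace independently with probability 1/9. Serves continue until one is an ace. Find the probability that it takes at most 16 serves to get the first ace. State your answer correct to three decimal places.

Y = number of serves to the first success; geometric, p = 0.111111.
P(Y ≤ 16) = 1 − (1−p)^16 = 1 − 0.15190 = 0.84810

0.848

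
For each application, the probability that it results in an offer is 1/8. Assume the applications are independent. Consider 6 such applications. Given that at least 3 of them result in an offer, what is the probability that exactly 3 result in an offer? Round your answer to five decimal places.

X ~ Binomial(6, 0.125). Want P(X=3 | X≥3) = P(X=3) / P(X≥3).
P(X=3) = C(6,3)·0.125^3·0.875^3 = 0.0261688
P(X≥3) = 1 − 0.4487953 − 0.3846817 − 0.1373863 = 0.0291367
Ratio = 0.0261688 / 0.0291367 = 0.8981409

0.89814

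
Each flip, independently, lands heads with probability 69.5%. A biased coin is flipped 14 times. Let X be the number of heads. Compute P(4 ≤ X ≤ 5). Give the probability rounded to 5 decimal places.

X ~ Binomial(14, 0.695); P(4 ≤ X ≤ 5) = Σ C(14,k) p^k (1−p)^(14−k) over k:
  k=4: C(14,4)·0.695^4·0.305^10 = 0.0016269
  k=5: C(14,5)·0.695^5·0.305^9 = 0.0074146
Total = 0.0090415

0.00904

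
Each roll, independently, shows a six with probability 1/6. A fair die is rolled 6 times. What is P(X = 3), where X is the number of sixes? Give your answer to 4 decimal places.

X ~ Binomial(n=6, p=0.166667).
P(X=3) = C(6,3) · p^3 · (1−p)^3
= 20 · 0.0046296 · 0.5787 = 0.053584

0.0536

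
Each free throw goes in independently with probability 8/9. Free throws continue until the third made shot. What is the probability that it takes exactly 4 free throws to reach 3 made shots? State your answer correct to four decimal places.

Y = trial on which the third success occurs; negative binomial, r=3, p=0.888889.
P(Y=4) = C(3,2) · p^3 · (1−p)^1
= 3 · 0.70233 · 0.11111 = 0.234111

0.2341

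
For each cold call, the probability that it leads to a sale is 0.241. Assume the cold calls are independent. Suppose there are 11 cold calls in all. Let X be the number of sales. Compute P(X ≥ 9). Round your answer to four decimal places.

0.0001

X ~ Binomial(11, 0.241); P(X ≥ 9) = Σ C(11,k) p^k (1−p)^(11−k) over k:
  k=9: C(11,9)·0.241^9·0.759^2 = 0.000087
  k=10: C(11,10)·0.241^10·0.759^1 = 0.000006
  k=11: C(11,11)·0.241^11·0.759^0 = 0.000000
Total = 0.000093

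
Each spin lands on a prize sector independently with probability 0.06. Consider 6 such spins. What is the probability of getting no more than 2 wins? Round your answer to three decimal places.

X ~ Binomial(6, 0.06); P(X ≤ 2) = Σ C(6,k) p^k (1−p)^(6−k) over k:
  k=0: C(6,0)·0.06^0·0.94^6 = 0.68987
  k=1: C(6,1)·0.06^1·0.94^5 = 0.26421
  k=2: C(6,2)·0.06^2·0.94^4 = 0.04216
Total = 0.99624

0.996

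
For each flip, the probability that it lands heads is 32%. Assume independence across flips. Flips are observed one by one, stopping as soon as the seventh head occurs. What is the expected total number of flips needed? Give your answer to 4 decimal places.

21.8750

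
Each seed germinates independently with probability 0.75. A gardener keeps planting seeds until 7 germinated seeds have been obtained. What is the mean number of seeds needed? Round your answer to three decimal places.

Y = total seeds until the seventh success; negative binomial with r=7, p=0.75.
E[Y] = r / p = 7 / 0.75 = 9.33333

9.333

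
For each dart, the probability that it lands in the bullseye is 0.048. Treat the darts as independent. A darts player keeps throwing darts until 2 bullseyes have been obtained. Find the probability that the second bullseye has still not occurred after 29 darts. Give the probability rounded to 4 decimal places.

0.5913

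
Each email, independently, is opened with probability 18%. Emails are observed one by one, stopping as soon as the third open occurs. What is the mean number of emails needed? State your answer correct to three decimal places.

16.667

Y = total emails until the third success; negative binomial with r=3, p=0.18.
E[Y] = r / p = 3 / 0.18 = 16.66667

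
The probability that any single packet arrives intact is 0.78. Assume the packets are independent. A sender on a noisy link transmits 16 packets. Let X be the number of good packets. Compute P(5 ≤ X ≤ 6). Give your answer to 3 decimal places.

X ~ Binomial(16, 0.78); P(5 ≤ X ≤ 6) = Σ C(16,k) p^k (1−p)^(16−k) over k:
  k=5: C(16,5)·0.78^5·0.22^11 = 0.00007
  k=6: C(16,6)·0.78^6·0.22^10 = 0.00048
Total = 0.00055

0.001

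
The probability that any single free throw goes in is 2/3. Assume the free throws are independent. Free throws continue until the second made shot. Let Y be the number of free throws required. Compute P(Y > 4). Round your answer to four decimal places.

0.1111

Needing more than 4 free throws ⇔ fewer than 2 successes in the first 4. With X ~ Binomial(4, 0.666667), P(Y > 4) = P(X ≤ 1).
  k=0: C(4,0)·0.666667^0·0.333333^4 = 0.012346
  k=1: C(4,1)·0.666667^1·0.333333^3 = 0.098765
P(X ≤ 1) = 0.111111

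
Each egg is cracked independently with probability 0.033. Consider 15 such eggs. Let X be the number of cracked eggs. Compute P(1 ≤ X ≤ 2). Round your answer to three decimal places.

0.383

X ~ Binomial(15, 0.033); P(1 ≤ X ≤ 2) = Σ C(15,k) p^k (1−p)^(15−k) over k:
  k=1: C(15,1)·0.033^1·0.967^14 = 0.30944
  k=2: C(15,2)·0.033^2·0.967^13 = 0.07392
Total = 0.38336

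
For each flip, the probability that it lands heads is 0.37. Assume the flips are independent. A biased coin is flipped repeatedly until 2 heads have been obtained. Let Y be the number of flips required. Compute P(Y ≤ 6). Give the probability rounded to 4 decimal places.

0.7172

Finishing within 6 flips ⇔ at least 2 successes in the first 6. With X ~ Binomial(6, 0.37), P(Y ≤ 6) = 1 − P(X ≤ 1).
  k=0: C(6,0)·0.37^0·0.63^6 = 0.062524
  k=1: C(6,1)·0.37^1·0.63^5 = 0.220321
1 − 0.282844 = 0.717156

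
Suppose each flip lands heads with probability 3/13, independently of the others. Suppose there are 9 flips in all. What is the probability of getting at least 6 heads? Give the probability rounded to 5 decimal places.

X ~ Binomial(9, 0.230769); P(X ≥ 6) = Σ C(9,k) p^k (1−p)^(9−k) over k:
  k=6: C(9,6)·0.230769^6·0.769231^3 = 0.0057745
  k=7: C(9,7)·0.230769^7·0.769231^2 = 0.0007424
  k=8: C(9,8)·0.230769^8·0.769231^1 = 0.0000557
  k=9: C(9,9)·0.230769^9·0.769231^0 = 0.0000019
Total = 0.0065745

0.00657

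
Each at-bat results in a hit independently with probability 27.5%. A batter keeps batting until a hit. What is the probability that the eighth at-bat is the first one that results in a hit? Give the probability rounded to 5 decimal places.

0.02895

Geometric (trials to first success), p = 0.275.
P(Y = 8) = (1−p)^7 · p = 0.10528 · 0.275 = 0.0289533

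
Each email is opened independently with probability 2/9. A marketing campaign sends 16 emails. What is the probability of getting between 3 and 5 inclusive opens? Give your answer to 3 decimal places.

0.601

X ~ Binomial(16, 0.222222); P(3 ≤ X ≤ 5) = Σ C(16,k) p^k (1−p)^(16−k) over k:
  k=3: C(16,3)·0.222222^3·0.777778^13 = 0.23425
  k=4: C(16,4)·0.222222^4·0.777778^12 = 0.21751
  k=5: C(16,5)·0.222222^5·0.777778^11 = 0.14915
Total = 0.60091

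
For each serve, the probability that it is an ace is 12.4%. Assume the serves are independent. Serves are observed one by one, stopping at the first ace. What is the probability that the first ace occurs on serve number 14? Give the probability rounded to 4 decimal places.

Geometric (trials to first success), p = 0.124.
P(Y = 14) = (1−p)^13 · p = 0.17888 · 0.124 = 0.022181

0.0222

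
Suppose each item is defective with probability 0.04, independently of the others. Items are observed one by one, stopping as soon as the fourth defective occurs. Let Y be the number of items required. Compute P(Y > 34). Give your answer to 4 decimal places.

0.9543

Needing more than 34 items ⇔ fewer than 4 successes in the first 34. With X ~ Binomial(34, 0.04), P(Y > 34) = P(X ≤ 3).
  k=0: C(34,0)·0.04^0·0.96^34 = 0.249587
  k=1: C(34,1)·0.04^1·0.96^33 = 0.353582
  k=2: C(34,2)·0.04^2·0.96^32 = 0.243087
  k=3: C(34,3)·0.04^3·0.96^31 = 0.108039
P(X ≤ 3) = 0.954295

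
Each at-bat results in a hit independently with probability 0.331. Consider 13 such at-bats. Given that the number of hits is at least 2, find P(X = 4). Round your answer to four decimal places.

0.2400

X ~ Binomial(13, 0.331). Want P(X=4 | X≥2) = P(X=4) / P(X≥2).
P(X=4) = C(13,4)·0.331^4·0.669^9 = 0.230384
P(X≥2) = 1 − 0.005377 − 0.034585 = 0.960038
Ratio = 0.230384 / 0.960038 = 0.239974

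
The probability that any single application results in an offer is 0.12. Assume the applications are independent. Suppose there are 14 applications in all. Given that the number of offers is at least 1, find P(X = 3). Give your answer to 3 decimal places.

X ~ Binomial(14, 0.12). Want P(X=3 | X≥1) = P(X=3) / P(X≥1).
P(X=3) = C(14,3)·0.12^3·0.88^11 = 0.15415
P(X≥1) = 1 − 0.16702 = 0.83298
Ratio = 0.15415 / 0.83298 = 0.18506

0.185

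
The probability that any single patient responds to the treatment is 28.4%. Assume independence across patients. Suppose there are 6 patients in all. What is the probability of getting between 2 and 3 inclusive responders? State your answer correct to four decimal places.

X ~ Binomial(6, 0.284); P(2 ≤ X ≤ 3) = Σ C(6,k) p^k (1−p)^(6−k) over k:
  k=2: C(6,2)·0.284^2·0.716^4 = 0.317966
  k=3: C(6,3)·0.284^3·0.716^3 = 0.168161
Total = 0.486126

0.4861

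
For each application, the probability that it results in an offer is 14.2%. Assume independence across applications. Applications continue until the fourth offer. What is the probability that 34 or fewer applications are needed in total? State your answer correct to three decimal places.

Finishing within 34 applications ⇔ at least 4 successes in the first 34. With X ~ Binomial(34, 0.142), P(Y ≤ 34) = 1 − P(X ≤ 3).
  k=0: C(34,0)·0.142^0·0.858^34 = 0.00548
  k=1: C(34,1)·0.142^1·0.858^33 = 0.03082
  k=2: C(34,2)·0.142^2·0.858^32 = 0.08417
  k=3: C(34,3)·0.142^3·0.858^31 = 0.14858
1 − 0.26904 = 0.73096

0.731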